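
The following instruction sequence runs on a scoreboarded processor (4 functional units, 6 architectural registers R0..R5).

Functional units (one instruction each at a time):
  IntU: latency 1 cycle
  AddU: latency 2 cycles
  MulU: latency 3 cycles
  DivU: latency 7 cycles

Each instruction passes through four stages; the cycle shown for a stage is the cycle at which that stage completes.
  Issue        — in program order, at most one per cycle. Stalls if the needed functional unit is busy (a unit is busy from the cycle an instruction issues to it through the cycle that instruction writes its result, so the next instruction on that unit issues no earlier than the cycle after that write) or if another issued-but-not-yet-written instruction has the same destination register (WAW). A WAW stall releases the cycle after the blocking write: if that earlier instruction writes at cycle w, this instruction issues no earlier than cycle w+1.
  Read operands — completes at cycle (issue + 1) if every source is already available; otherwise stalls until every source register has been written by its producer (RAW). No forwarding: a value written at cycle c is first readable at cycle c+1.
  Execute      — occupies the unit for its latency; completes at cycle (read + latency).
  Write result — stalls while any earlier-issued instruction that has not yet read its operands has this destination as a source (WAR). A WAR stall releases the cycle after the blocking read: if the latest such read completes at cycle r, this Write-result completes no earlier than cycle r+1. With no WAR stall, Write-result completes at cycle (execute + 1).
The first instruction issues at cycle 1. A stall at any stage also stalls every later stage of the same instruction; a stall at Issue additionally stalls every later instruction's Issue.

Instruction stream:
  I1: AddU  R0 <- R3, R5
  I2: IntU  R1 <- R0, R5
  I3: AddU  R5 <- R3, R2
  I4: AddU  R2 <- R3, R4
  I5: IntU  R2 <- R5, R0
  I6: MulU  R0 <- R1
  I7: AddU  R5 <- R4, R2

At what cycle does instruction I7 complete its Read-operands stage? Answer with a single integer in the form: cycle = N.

I1: IS=1 RO=2 EX=4 WR=5
I2: IS=2 RO=6 EX=7 WR=8  [RAW R0: wait I1 write@5]
I3: IS=6 RO=7 EX=9 WR=10  [struct: AddU busy until I1 writes@5]
I4: IS=11 RO=12 EX=14 WR=15  [struct: AddU busy until I3 writes@10]
I5: IS=16 RO=17 EX=18 WR=19  [WAW R2: wait I4 write@15]
I6: IS=17 RO=18 EX=21 WR=22
I7: IS=18 RO=20 EX=22 WR=23  [RAW R2: wait I5 write@19]

cycle = 20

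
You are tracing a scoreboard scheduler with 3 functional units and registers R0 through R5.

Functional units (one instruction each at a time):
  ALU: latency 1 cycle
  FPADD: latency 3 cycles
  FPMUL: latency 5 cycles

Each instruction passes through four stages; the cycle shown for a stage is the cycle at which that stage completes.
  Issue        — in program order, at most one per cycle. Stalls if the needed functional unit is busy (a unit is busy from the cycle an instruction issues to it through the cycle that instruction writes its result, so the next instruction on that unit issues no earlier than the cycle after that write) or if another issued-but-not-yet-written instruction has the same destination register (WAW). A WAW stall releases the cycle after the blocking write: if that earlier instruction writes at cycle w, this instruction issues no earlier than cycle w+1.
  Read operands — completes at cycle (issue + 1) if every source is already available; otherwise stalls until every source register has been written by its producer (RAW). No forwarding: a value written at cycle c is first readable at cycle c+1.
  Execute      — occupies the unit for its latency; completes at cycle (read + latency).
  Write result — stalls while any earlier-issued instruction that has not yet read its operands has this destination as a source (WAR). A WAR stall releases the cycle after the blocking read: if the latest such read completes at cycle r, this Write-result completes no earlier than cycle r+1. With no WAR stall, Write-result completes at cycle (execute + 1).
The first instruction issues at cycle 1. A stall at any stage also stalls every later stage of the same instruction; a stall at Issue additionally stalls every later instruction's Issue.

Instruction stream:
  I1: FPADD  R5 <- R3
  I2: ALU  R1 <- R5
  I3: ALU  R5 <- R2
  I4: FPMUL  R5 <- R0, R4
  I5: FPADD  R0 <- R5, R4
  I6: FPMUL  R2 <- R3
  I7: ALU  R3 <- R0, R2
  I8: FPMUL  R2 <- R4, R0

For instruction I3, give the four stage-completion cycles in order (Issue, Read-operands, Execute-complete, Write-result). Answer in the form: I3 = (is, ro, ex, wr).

I1: IS=1 RO=2 EX=5 WR=6
I2: IS=2 RO=7 EX=8 WR=9  [RAW R5: wait I1 write@6]
I3: IS=10 RO=11 EX=12 WR=13  [struct: ALU busy until I2 writes@9]
I4: IS=14 RO=15 EX=20 WR=21  [WAW R5: wait I3 write@13]
I5: IS=15 RO=22 EX=25 WR=26  [RAW R5: wait I4 write@21]
I6: IS=22 RO=23 EX=28 WR=29  [struct: FPMUL busy until I4 writes@21]
I7: IS=23 RO=30 EX=31 WR=32  [RAW R2: wait I6 write@29]
I8: IS=30 RO=31 EX=36 WR=37  [struct: FPMUL busy until I6 writes@29]

I3 = (10, 11, 12, 13)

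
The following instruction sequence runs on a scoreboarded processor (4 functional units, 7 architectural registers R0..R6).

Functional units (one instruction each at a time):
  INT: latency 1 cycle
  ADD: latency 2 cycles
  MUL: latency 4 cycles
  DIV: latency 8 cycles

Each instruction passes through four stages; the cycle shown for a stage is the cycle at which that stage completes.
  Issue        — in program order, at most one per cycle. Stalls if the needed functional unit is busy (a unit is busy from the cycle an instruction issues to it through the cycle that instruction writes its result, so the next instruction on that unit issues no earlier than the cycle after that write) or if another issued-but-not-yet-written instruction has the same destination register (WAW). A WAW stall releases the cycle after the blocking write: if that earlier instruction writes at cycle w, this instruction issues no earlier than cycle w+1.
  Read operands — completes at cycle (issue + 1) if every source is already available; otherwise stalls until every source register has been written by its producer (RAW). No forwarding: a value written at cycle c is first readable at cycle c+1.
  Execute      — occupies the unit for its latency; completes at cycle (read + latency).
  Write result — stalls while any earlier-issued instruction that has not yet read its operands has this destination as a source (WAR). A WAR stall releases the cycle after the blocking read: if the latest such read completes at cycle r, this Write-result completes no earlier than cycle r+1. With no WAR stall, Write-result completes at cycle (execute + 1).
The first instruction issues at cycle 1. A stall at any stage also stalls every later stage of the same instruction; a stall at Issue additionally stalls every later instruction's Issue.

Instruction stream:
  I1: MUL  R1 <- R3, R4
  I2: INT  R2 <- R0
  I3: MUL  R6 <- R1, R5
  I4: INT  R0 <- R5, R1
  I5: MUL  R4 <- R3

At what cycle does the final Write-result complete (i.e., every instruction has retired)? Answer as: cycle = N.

cycle = 21

1) issue 1, read 2, done 6, write 7
2) issue 2, read 3, done 4, write 5
3) issue 8, read 9, done 13, write 14  <struct: MUL busy until I1 writes@7>
4) issue 9, read 10, done 11, write 12
5) issue 15, read 16, done 20, write 21  <struct: MUL busy until I3 writes@14>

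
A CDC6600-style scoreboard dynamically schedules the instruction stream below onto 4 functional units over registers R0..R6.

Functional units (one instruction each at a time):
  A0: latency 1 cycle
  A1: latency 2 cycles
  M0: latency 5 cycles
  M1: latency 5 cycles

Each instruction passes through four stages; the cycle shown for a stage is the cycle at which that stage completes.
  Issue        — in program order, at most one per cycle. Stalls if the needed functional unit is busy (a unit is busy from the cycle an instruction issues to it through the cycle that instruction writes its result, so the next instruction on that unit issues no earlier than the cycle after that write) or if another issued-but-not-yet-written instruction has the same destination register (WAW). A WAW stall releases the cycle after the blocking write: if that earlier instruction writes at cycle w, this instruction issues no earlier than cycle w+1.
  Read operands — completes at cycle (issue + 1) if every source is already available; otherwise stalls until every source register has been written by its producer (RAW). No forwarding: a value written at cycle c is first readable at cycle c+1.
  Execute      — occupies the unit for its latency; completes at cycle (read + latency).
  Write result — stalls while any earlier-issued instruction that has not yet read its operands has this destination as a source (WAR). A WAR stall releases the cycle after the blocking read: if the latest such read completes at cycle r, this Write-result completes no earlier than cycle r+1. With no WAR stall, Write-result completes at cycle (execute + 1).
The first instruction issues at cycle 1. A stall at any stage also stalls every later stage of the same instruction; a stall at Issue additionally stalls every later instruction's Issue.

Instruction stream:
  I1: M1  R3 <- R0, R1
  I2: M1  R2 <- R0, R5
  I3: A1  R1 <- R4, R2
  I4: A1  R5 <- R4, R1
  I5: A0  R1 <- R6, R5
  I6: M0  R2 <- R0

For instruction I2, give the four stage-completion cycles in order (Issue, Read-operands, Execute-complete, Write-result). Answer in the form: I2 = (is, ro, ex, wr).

t=1  I1→M1
t=2  I1 RO
t=7  I1 EX
t=8  I1 WR R3
t=9  I2→M1
t=10  I2 RO; I3→A1
t=15  I2 EX
t=16  I2 WR R2
t=17  I3 RO
t=19  I3 EX
t=20  I3 WR R1
t=21  I4→A1
t=22  I4 RO; I5→A0
t=23  I6→M0
t=24  I4 EX; I6 RO
t=25  I4 WR R5
t=26  I5 RO
t=27  I5 EX
t=28  I5 WR R1
t=29  I6 EX
t=30  I6 WR R2

I2 = (9, 10, 15, 16)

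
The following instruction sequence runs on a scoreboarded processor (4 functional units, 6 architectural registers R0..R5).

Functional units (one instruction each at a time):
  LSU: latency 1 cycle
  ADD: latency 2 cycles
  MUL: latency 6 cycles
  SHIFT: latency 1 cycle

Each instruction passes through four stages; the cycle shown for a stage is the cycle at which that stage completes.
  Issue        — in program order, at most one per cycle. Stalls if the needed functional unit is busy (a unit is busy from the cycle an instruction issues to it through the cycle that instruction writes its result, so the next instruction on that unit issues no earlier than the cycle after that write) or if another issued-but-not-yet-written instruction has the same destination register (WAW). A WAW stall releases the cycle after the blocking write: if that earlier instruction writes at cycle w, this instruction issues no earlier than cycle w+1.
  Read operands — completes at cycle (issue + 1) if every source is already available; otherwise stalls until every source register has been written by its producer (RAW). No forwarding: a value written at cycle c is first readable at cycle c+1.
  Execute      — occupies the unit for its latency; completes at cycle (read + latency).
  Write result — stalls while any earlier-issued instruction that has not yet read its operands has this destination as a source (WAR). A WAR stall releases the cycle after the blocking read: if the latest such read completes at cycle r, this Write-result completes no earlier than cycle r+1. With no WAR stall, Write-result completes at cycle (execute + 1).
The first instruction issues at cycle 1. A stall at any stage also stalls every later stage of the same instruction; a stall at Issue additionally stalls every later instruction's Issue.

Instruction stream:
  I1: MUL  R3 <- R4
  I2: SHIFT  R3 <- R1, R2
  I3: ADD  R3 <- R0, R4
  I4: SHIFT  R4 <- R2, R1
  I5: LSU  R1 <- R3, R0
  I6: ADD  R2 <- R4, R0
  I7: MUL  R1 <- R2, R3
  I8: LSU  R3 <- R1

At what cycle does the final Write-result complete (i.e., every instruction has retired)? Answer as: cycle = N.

cycle = 34

I1: IS=1 RO=2 EX=8 WR=9
I2: IS=10 RO=11 EX=12 WR=13  [WAW R3: wait I1 write@9]
I3: IS=14 RO=15 EX=17 WR=18  [WAW R3: wait I2 write@13]
I4: IS=15 RO=16 EX=17 WR=18
I5: IS=16 RO=19 EX=20 WR=21  [RAW R3: wait I3 write@18]
I6: IS=19 RO=20 EX=22 WR=23  [struct: ADD busy until I3 writes@18]
I7: IS=22 RO=24 EX=30 WR=31  [WAW R1: wait I5 write@21; RAW R2: wait I6 write@23]
I8: IS=23 RO=32 EX=33 WR=34  [RAW R1: wait I7 write@31]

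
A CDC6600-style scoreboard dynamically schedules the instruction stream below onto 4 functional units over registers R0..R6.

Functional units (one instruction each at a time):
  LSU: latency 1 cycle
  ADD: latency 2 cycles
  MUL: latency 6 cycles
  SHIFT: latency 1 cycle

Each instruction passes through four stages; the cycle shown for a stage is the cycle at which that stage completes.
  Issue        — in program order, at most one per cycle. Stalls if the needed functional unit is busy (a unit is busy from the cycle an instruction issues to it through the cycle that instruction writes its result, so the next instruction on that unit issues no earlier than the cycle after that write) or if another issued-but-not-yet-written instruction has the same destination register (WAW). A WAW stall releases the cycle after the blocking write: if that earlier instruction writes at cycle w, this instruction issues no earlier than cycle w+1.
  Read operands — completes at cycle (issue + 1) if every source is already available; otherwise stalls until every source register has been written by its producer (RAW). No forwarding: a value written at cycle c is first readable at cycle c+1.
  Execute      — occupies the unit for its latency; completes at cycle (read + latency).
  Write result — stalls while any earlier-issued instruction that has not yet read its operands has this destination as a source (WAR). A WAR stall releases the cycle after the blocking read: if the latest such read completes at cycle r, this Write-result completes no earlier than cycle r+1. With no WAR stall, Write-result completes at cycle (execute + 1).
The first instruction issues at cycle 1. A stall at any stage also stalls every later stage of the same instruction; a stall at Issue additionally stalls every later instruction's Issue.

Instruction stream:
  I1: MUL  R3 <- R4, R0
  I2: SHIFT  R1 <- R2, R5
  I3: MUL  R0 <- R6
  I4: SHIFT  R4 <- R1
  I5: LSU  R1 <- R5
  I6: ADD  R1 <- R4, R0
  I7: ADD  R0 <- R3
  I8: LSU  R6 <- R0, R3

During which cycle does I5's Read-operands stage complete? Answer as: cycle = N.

cycle = 13

cycle 1: issue I1 (MUL)
cycle 2: I1 read-ops; issue I2 (SHIFT)
cycle 3: I2 read-ops
cycle 4: I2 finished on SHIFT
cycle 5: I2→R1
cycle 8: I1 finished on MUL
cycle 9: I1→R3
cycle 10: issue I3 (MUL)
cycle 11: I3 read-ops; issue I4 (SHIFT)
cycle 12: I4 read-ops; issue I5 (LSU)
cycle 13: I4 finished on SHIFT; I5 read-ops
cycle 14: I4→R4; I5 finished on LSU
cycle 15: I5→R1
cycle 16: issue I6 (ADD)
cycle 17: I3 finished on MUL
cycle 18: I3→R0
cycle 19: I6 read-ops
cycle 21: I6 finished on ADD
cycle 22: I6→R1
cycle 23: issue I7 (ADD)
cycle 24: I7 read-ops; issue I8 (LSU)
cycle 26: I7 finished on ADD
cycle 27: I7→R0
cycle 28: I8 read-ops
cycle 29: I8 finished on LSU
cycle 30: I8→R6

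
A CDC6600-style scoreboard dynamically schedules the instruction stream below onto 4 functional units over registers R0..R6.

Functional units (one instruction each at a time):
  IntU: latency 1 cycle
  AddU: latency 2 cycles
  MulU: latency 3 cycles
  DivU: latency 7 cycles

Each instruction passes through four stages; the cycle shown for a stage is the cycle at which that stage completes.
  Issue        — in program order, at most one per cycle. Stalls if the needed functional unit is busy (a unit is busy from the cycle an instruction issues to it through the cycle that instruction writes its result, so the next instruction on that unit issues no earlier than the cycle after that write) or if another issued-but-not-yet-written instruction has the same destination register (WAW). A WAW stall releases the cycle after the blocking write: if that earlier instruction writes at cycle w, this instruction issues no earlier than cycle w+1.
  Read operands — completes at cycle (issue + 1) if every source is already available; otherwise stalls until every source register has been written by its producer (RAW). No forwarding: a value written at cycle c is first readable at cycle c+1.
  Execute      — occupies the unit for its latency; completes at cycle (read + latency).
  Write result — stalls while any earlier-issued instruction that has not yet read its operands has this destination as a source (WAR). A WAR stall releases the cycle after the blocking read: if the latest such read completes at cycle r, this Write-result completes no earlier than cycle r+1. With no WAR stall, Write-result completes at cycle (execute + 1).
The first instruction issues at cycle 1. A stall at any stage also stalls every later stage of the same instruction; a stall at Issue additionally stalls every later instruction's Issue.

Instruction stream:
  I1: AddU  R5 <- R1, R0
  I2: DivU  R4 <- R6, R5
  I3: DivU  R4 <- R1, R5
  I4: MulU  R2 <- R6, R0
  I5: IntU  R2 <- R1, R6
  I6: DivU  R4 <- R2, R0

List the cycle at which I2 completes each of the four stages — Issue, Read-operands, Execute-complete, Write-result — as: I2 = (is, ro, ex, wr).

I2 = (2, 6, 13, 14)

[1] I1 dispatched to AddU
[2] I1 operands ready · I2 dispatched to DivU
[4] I1 complete
[5] R5←I1
[6] I2 operands ready
[13] I2 complete
[14] R4←I2
[15] I3 dispatched to DivU
[16] I3 operands ready · I4 dispatched to MulU
[17] I4 operands ready
[20] I4 complete
[21] R2←I4
[22] I5 dispatched to IntU
[23] I3 complete · I5 operands ready
[24] R4←I3 · I5 complete
[25] R2←I5 · I6 dispatched to DivU
[26] I6 operands ready
[33] I6 complete
[34] R4←I6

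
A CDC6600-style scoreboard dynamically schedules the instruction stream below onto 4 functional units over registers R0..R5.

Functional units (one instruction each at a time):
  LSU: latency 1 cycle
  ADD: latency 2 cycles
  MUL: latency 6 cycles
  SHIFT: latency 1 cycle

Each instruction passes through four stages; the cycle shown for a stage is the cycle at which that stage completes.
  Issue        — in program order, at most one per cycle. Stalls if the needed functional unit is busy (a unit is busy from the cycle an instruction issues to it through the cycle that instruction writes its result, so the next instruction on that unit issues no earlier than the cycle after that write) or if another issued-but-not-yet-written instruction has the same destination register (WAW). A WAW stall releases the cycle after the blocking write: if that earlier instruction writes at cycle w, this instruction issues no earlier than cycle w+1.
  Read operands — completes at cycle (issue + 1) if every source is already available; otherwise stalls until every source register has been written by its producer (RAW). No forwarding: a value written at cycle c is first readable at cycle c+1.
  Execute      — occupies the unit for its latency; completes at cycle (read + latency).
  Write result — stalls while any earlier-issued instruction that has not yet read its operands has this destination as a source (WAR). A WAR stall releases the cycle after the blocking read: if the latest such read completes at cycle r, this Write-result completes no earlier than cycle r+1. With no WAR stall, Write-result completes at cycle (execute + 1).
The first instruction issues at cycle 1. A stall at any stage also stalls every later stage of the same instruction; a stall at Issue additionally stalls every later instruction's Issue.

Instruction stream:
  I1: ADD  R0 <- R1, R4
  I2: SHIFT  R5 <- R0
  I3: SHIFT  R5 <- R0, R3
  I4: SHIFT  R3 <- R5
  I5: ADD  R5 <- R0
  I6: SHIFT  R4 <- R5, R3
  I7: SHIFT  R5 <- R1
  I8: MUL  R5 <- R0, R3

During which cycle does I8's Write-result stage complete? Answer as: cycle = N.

cycle = 34

[I1] 1/2/4/5
[I2] 2/6/7/8  (RAW R0: wait I1 write@5)
[I3] 9/10/11/12  (struct: SHIFT busy until I2 writes@8)
[I4] 13/14/15/16  (struct: SHIFT busy until I3 writes@12)
[I5] 14/15/17/18
[I6] 17/19/20/21  (struct: SHIFT busy until I4 writes@16; RAW R5: wait I5 write@18)
[I7] 22/23/24/25  (struct: SHIFT busy until I6 writes@21)
[I8] 26/27/33/34  (WAW R5: wait I7 write@25)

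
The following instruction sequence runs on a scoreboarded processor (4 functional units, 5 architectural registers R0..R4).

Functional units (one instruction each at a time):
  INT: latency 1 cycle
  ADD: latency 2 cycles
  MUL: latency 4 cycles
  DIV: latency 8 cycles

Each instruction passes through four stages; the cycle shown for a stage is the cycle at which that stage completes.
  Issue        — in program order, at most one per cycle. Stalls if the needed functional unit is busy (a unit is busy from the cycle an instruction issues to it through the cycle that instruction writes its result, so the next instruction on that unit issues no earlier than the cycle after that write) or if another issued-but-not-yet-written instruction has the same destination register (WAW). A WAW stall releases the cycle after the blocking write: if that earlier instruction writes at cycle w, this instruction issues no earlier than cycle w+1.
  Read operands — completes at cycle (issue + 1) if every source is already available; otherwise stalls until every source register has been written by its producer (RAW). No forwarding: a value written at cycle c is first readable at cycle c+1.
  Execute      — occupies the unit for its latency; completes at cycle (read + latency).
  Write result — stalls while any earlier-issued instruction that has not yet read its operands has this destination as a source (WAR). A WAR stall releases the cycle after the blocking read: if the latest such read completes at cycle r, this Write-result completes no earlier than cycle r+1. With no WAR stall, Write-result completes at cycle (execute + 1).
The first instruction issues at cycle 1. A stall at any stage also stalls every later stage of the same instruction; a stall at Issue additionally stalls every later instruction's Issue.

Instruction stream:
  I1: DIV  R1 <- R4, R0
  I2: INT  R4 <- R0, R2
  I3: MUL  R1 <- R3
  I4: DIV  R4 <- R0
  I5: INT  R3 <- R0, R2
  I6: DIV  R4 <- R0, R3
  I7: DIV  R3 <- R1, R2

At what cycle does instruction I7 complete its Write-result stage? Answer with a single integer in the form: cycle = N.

cycle = 45

[1] I1 issues→DIV
[2] I1 reads · I2 issues→INT
[3] I2 reads
[4] I2 exec-done
[5] I2 writes R4
[10] I1 exec-done
[11] I1 writes R1
[12] I3 issues→MUL
[13] I3 reads · I4 issues→DIV
[14] I4 reads · I5 issues→INT
[15] I5 reads
[16] I5 exec-done
[17] I3 exec-done · I5 writes R3
[18] I3 writes R1
[22] I4 exec-done
[23] I4 writes R4
[24] I6 issues→DIV
[25] I6 reads
[33] I6 exec-done
[34] I6 writes R4
[35] I7 issues→DIV
[36] I7 reads
[44] I7 exec-done
[45] I7 writes R3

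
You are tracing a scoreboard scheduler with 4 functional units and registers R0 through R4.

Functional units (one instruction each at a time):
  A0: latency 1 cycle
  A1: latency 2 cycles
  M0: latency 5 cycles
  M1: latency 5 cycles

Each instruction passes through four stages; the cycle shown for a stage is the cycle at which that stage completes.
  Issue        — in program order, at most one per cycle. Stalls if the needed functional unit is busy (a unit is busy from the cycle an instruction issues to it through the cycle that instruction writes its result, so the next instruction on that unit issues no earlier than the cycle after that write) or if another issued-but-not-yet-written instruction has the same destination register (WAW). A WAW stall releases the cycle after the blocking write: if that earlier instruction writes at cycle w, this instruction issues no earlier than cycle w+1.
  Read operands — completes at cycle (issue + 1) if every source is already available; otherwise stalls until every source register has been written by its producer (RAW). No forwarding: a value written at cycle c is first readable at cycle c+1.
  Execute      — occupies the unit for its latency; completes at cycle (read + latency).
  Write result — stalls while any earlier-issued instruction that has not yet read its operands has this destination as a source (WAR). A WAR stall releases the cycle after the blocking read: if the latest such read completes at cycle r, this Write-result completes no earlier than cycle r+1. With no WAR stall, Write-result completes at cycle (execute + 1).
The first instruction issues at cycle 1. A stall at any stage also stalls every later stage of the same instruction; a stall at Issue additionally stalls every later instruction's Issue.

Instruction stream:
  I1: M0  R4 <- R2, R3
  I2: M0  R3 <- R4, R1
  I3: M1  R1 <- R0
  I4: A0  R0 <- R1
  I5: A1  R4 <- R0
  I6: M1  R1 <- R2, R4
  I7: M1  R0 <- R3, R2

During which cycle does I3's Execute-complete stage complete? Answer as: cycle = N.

cycle = 16

cycle 1: issue I1 (M0)
cycle 2: I1 read-ops
cycle 7: I1 finished on M0
cycle 8: I1→R4
cycle 9: issue I2 (M0)
cycle 10: I2 read-ops, issue I3 (M1)
cycle 11: I3 read-ops, issue I4 (A0)
cycle 12: issue I5 (A1)
cycle 15: I2 finished on M0
cycle 16: I2→R3, I3 finished on M1
cycle 17: I3→R1
cycle 18: I4 read-ops, issue I6 (M1)
cycle 19: I4 finished on A0
cycle 20: I4→R0
cycle 21: I5 read-ops
cycle 23: I5 finished on A1
cycle 24: I5→R4
cycle 25: I6 read-ops
cycle 30: I6 finished on M1
cycle 31: I6→R1
cycle 32: issue I7 (M1)
cycle 33: I7 read-ops
cycle 38: I7 finished on M1
cycle 39: I7→R0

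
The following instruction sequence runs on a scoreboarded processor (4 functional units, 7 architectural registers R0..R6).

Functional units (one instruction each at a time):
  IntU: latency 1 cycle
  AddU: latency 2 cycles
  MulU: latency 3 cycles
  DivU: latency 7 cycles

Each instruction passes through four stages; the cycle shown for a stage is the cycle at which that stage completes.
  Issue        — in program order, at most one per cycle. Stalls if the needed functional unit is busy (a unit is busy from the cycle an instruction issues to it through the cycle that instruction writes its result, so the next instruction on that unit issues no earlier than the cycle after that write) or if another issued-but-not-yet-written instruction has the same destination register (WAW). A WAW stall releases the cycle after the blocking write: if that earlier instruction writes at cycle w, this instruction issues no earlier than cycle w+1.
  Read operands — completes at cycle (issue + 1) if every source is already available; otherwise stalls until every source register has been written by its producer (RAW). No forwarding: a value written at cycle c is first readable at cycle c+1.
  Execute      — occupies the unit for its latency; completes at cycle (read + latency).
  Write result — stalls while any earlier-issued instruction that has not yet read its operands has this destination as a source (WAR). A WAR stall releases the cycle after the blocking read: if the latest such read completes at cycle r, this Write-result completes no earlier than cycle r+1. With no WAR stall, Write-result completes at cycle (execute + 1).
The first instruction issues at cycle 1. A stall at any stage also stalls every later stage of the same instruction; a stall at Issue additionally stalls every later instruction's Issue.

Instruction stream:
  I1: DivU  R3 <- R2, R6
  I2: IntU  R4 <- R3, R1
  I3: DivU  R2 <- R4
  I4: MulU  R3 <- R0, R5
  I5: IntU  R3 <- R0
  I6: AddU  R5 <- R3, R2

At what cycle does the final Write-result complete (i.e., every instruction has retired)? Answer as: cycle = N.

[1] issue I1 (DivU)
[2] I1 read-ops; issue I2 (IntU)
[9] I1 finished on DivU
[10] I1→R3
[11] I2 read-ops; issue I3 (DivU)
[12] I2 finished on IntU; issue I4 (MulU)
[13] I2→R4; I4 read-ops
[14] I3 read-ops
[16] I4 finished on MulU
[17] I4→R3
[18] issue I5 (IntU)
[19] I5 read-ops; issue I6 (AddU)
[20] I5 finished on IntU
[21] I3 finished on DivU; I5→R3
[22] I3→R2
[23] I6 read-ops
[25] I6 finished on AddU
[26] I6→R5

cycle = 26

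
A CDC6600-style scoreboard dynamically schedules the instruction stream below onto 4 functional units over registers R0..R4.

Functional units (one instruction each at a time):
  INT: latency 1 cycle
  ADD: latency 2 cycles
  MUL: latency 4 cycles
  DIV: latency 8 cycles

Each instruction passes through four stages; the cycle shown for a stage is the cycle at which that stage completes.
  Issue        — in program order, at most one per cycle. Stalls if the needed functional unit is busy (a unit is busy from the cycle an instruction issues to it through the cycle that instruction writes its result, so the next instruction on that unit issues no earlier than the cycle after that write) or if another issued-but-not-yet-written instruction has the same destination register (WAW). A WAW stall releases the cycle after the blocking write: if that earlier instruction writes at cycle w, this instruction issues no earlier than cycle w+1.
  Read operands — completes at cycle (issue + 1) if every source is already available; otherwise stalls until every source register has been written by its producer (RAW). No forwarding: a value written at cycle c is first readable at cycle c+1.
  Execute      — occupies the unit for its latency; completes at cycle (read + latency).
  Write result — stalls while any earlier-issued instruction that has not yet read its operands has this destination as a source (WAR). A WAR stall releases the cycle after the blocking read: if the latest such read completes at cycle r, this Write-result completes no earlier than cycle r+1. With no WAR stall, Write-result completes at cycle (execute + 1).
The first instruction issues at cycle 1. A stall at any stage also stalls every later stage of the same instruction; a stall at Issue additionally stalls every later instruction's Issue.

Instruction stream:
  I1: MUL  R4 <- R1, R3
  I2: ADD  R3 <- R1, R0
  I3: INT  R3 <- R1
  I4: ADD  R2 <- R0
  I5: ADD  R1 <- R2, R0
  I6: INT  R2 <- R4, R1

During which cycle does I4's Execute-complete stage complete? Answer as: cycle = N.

cycle 1: issue I1 (MUL)
cycle 2: I1 read-ops; issue I2 (ADD)
cycle 3: I2 read-ops
cycle 5: I2 finished on ADD
cycle 6: I1 finished on MUL; I2→R3
cycle 7: I1→R4; issue I3 (INT)
cycle 8: I3 read-ops; issue I4 (ADD)
cycle 9: I3 finished on INT; I4 read-ops
cycle 10: I3→R3
cycle 11: I4 finished on ADD
cycle 12: I4→R2
cycle 13: issue I5 (ADD)
cycle 14: I5 read-ops; issue I6 (INT)
cycle 16: I5 finished on ADD
cycle 17: I5→R1
cycle 18: I6 read-ops
cycle 19: I6 finished on INT
cycle 20: I6→R2

cycle = 11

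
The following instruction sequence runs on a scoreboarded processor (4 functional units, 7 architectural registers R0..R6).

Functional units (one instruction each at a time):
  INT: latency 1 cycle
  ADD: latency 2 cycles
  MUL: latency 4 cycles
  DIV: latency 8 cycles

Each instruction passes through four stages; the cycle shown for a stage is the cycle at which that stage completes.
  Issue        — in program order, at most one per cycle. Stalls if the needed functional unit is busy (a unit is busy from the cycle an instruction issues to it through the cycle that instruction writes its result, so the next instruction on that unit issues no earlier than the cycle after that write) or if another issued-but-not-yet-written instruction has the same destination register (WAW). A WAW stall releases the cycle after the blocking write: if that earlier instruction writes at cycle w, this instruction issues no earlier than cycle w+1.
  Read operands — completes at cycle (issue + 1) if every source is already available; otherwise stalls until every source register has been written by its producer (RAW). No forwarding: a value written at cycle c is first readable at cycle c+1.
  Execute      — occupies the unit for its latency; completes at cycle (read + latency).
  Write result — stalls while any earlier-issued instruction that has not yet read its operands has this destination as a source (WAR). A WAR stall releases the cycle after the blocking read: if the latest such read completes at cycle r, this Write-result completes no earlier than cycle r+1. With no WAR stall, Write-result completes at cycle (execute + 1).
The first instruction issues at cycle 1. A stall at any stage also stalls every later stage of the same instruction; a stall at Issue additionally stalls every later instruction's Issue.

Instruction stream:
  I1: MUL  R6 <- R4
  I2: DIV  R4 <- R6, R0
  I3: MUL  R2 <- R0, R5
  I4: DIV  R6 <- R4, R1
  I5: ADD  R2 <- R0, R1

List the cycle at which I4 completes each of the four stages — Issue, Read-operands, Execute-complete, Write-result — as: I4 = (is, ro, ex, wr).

cycle 1: I1 issues→MUL
cycle 2: I1 reads | I2 issues→DIV
cycle 6: I1 exec-done
cycle 7: I1 writes R6
cycle 8: I2 reads | I3 issues→MUL
cycle 9: I3 reads
cycle 13: I3 exec-done
cycle 14: I3 writes R2
cycle 16: I2 exec-done
cycle 17: I2 writes R4
cycle 18: I4 issues→DIV
cycle 19: I4 reads | I5 issues→ADD
cycle 20: I5 reads
cycle 22: I5 exec-done
cycle 23: I5 writes R2
cycle 27: I4 exec-done
cycle 28: I4 writes R6

I4 = (18, 19, 27, 28)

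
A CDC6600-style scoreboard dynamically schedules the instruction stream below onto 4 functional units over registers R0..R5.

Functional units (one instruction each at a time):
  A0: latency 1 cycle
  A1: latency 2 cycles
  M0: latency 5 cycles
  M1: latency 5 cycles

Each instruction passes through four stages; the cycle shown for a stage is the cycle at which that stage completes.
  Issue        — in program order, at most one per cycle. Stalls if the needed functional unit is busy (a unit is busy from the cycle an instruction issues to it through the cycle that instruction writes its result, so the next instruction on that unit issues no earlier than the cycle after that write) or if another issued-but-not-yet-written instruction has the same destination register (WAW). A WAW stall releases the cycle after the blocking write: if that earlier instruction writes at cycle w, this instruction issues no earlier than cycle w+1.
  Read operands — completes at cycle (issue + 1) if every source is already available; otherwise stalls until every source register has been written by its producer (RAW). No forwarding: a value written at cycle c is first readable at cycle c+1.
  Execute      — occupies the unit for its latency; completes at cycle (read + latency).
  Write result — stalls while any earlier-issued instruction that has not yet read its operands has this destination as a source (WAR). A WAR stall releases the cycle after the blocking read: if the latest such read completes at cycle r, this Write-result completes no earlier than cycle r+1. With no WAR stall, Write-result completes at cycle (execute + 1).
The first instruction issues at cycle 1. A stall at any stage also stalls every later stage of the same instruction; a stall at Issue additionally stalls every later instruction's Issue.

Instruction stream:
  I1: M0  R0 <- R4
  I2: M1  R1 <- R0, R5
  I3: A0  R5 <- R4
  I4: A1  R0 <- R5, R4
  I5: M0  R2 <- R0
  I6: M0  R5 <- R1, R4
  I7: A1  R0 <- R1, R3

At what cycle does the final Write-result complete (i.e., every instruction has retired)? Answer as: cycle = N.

cycle = 29

1) issue 1, read 2, done 7, write 8
2) issue 2, read 9, done 14, write 15  <RAW R0: wait I1 write@8>
3) issue 3, read 4, done 5, write 10  <WAR R5: wait I2 read@9>
4) issue 9, read 11, done 13, write 14  <WAW R0: wait I1 write@8 / RAW R5: wait I3 write@10>
5) issue 10, read 15, done 20, write 21  <RAW R0: wait I4 write@14>
6) issue 22, read 23, done 28, write 29  <struct: M0 busy until I5 writes@21>
7) issue 23, read 24, done 26, write 27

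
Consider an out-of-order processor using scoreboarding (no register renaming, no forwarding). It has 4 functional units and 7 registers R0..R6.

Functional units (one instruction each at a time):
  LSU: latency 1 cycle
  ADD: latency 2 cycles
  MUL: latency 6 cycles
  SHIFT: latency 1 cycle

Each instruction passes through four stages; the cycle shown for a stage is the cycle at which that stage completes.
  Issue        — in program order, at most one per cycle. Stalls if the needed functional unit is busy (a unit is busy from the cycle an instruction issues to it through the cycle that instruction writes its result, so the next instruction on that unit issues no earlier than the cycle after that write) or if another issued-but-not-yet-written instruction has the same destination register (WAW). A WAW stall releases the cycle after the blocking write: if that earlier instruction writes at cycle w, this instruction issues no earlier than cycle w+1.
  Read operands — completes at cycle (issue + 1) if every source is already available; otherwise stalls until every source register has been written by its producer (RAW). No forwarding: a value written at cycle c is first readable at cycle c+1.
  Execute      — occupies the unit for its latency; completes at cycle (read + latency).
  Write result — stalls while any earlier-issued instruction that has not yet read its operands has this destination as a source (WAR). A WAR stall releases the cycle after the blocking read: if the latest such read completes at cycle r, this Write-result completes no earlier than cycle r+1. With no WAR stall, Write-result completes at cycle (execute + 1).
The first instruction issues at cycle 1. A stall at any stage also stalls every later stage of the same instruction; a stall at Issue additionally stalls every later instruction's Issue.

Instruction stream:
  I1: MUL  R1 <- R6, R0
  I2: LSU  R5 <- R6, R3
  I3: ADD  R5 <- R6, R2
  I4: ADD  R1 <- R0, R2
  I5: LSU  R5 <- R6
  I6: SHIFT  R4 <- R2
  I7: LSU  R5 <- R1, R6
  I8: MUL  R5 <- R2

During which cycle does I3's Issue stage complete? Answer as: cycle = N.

c1: I1 issues→MUL
c2: I1 reads | I2 issues→LSU
c3: I2 reads
c4: I2 exec-done
c5: I2 writes R5
c6: I3 issues→ADD
c7: I3 reads
c8: I1 exec-done
c9: I1 writes R1 | I3 exec-done
c10: I3 writes R5
c11: I4 issues→ADD
c12: I4 reads | I5 issues→LSU
c13: I5 reads | I6 issues→SHIFT
c14: I4 exec-done | I5 exec-done | I6 reads
c15: I4 writes R1 | I5 writes R5 | I6 exec-done
c16: I6 writes R4 | I7 issues→LSU
c17: I7 reads
c18: I7 exec-done
c19: I7 writes R5
c20: I8 issues→MUL
c21: I8 reads
c27: I8 exec-done
c28: I8 writes R5

cycle = 6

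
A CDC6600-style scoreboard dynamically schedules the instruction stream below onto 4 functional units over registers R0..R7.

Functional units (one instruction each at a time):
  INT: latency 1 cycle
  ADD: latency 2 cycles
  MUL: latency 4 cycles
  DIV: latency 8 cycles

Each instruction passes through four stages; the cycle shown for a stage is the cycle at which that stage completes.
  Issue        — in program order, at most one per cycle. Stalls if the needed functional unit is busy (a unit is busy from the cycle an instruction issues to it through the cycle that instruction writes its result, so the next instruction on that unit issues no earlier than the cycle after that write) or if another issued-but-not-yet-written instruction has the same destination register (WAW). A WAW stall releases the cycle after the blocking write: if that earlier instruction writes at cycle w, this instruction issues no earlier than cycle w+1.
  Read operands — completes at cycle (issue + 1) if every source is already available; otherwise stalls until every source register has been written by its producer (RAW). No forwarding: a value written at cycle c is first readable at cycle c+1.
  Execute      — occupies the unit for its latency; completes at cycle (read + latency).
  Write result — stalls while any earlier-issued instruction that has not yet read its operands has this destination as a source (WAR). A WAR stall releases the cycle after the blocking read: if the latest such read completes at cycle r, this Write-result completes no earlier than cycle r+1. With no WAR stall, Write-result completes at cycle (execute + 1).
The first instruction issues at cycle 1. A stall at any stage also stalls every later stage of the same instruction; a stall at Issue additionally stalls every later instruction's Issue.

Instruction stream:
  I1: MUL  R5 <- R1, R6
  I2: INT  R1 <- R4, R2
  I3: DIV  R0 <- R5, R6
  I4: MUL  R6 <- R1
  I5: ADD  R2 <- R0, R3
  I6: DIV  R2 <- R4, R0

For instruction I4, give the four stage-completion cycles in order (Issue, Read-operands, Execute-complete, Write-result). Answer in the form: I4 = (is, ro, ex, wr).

c1: I1→MUL
c2: I1 RO | I2→INT
c3: I2 RO | I3→DIV
c4: I2 EX
c5: I2 WR R1
c6: I1 EX
c7: I1 WR R5
c8: I3 RO | I4→MUL
c9: I4 RO | I5→ADD
c13: I4 EX
c14: I4 WR R6
c16: I3 EX
c17: I3 WR R0
c18: I5 RO
c20: I5 EX
c21: I5 WR R2
c22: I6→DIV
c23: I6 RO
c31: I6 EX
c32: I6 WR R2

I4 = (8, 9, 13, 14)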